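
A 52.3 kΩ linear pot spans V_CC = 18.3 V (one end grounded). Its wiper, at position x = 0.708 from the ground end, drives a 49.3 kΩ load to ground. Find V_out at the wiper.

The pot divides into 15.27 kΩ above the wiper and 37.03 kΩ below.
R_L loads the lower segment: effective lower R = 21.15 kΩ.
Then V_out = V_CC · 21.15/(15.27 + 21.15) = 10.63 V.

V_out ≈ 10.6 V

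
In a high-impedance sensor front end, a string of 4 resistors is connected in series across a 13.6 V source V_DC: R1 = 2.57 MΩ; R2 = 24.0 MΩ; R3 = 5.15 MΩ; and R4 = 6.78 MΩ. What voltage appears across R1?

V ≈ 0.908 V

ΣR = 2.57 + 24.0 + 5.15 + 6.78 = 38.50 MΩ.
Voltage divider: V = V_DC · (2.570 / 38.50) = 13.6 × 0.06675 = 0.9078 V.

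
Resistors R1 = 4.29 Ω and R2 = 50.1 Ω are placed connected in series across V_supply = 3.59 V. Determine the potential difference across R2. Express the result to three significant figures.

ΣR = 4.29 + 50.1 = 54.39 Ω.
Voltage divider: V = V_supply · (50.10 / 54.39) = 3.59 × 0.9211 = 3.307 V.

V ≈ 3.31 V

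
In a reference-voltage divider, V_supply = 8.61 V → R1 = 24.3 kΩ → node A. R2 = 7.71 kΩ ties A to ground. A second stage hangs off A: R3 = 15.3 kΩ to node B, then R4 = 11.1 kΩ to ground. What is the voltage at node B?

The second stage (R3 + R4 = 26.40 kΩ) loads node A in parallel with R2.
R2 ‖ (R3+R4) = 5.967 kΩ.
V_A = 8.61 × 5.967/(24.3 + 5.967) = 1.697 V.
Then the unloaded second divider: V_B = V_A × R4/(R3+R4) = 1.697 × 0.4205 = 0.7137 V.

V_B ≈ 0.714 V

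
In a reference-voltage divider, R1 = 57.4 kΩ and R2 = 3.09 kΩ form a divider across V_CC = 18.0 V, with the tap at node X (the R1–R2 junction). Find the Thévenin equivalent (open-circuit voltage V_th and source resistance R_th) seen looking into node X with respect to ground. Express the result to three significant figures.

V_th ≈ 0.919 V, R_th ≈ 2.93 kΩ

Open-circuit (no load on X): V_th = V_CC · R2/(R1 + R2) = 18.0 × 3.09/(57.40 + 3.09) = 0.9195 V.
With V_CC suppressed (replaced by a short), R_th = R1 ‖ R2 = (57.40 × 3.09)/(57.40 + 3.09) = 2.932 kΩ.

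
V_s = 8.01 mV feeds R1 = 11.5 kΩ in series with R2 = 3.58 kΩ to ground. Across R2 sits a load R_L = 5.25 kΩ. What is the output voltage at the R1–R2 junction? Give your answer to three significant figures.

The load sits in parallel with R2, giving an effective lower resistance R2' = R2·R_L/(R2+R_L) = 2.129 kΩ.
Voltage divider with the loaded lower leg: V_out = 8.01 × 2.129/(11.5 + 2.129) = 8.01 × 0.1562 = 1.251 mV.

V_out ≈ 1.25 mV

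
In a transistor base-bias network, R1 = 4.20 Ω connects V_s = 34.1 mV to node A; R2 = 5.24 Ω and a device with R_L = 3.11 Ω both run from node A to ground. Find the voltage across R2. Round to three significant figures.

First combine the lower leg with the load: R2 ‖ R_L = 1.952 Ω.
Then V_out = V_s · R2'/(R1 + R2') = 34.1 × 1.952/6.152 = 10.82 mV.
(Unloaded it would be 18.9 mV; the load pulls it down.)

V_out ≈ 10.8 mV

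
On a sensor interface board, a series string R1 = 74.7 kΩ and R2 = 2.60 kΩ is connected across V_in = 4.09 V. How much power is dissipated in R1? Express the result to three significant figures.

The common current is I = 4.09/77.30 = 0.05291 mA.
V(R1) = I·R = 3.952 V; P = V·I = 3.952 × 0.05291 = 0.2091 mW.

P ≈ 0.209 mW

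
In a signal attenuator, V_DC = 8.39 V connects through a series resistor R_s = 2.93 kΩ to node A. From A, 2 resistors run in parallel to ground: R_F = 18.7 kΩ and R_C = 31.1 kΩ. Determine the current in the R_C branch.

I ≈ 0.216 mA

Combine the parallel branches: R_p = (1/18.7 + 1/31.1)⁻¹ = 11.68 kΩ.
V_A by voltage divider: V_A = 8.39 × 11.68/(2.93 + 11.68) = 6.707 V.
Branch current I = V_A/R_C = 6.707/31.1 = 0.2157 mA.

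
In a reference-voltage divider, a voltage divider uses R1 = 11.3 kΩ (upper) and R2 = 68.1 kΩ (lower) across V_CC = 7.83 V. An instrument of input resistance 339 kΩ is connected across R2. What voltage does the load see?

V_out ≈ 6.53 V

First combine the lower leg with the load: R2 ‖ R_L = 56.71 kΩ.
Then V_out = V_CC · R2'/(R1 + R2') = 7.83 × 56.71/68.01 = 6.529 V.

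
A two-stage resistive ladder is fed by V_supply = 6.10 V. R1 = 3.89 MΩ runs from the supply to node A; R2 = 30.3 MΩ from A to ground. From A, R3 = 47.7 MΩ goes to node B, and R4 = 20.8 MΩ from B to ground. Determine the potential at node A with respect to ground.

The second stage (R3 + R4 = 68.50 MΩ) loads node A in parallel with R2.
R2 ‖ (R3+R4) = 21.01 MΩ.
So V_A = 6.10 × 0.8438 = 5.147 V.

V_A ≈ 5.15 V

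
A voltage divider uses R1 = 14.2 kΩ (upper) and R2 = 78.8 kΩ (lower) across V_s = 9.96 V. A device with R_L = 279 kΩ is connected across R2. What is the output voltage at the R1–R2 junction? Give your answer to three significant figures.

First combine the lower leg with the load: R2 ‖ R_L = 61.45 kΩ.
Then V_out = V_s · R2'/(R1 + R2') = 9.96 × 61.45/75.65 = 8.090 V.

V_out ≈ 8.09 V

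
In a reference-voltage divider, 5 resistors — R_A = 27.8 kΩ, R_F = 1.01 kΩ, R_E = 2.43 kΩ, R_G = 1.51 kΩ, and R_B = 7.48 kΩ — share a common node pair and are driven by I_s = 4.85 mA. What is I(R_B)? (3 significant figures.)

I ≈ 0.290 mA

Conductances: ΣG = 1/27.8 + 1/1.01 + 1/2.43 + 1/1.51 + 1/7.48 = 2.234 (1/kΩ).
By the current-divider rule, I = I_s · G_k/ΣG = 4.85 × 0.05986 = 0.2903 mA.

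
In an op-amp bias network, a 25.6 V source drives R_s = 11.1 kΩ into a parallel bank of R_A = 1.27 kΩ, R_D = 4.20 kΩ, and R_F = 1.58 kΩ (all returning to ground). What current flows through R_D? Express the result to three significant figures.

I ≈ 0.314 mA

Combine the parallel branches: R_p = (1/1.27 + 1/4.20 + 1/1.58)⁻¹ = 0.6030 kΩ.
V_A = 25.6 × 0.6030/11.70 = 1.319 V.
I(R_D) = V_A / R_D = 1.319/4.20 = 0.3141 mA.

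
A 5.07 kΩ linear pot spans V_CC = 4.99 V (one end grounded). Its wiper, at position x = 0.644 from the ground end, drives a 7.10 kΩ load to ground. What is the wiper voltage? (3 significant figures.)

V_out ≈ 2.76 V

Lower segment x·R_p = 3.265 kΩ; upper segment (1−x)·R_p = 1.805 kΩ.
R_L loads the lower segment: effective lower R = 2.237 kΩ.
Then V_out = V_CC · 2.237/(1.805 + 2.237) = 2.761 V.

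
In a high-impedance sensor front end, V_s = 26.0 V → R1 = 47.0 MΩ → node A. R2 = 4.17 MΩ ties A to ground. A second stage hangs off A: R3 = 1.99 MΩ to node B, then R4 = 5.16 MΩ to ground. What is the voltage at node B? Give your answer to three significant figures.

V_B ≈ 0.996 V

Node A sees R2 in parallel with the series input of stage 2, R3 + R4 = 7.150 MΩ.
R2 ‖ (R3+R4) = 2.634 MΩ.
First divider: V_A = V_s · 2.634/(47.0 + 2.634) = 1.380 V.
V_B = V_A × 0.7217 = 0.9957 V.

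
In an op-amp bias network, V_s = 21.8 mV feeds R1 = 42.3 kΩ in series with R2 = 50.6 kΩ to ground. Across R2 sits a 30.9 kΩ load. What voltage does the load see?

First combine the lower leg with the load: R2 ‖ R_L = 19.18 kΩ.
Voltage divider with the loaded lower leg: V_out = 21.8 × 19.18/(42.3 + 19.18) = 21.8 × 0.3120 = 6.802 mV.

V_out ≈ 6.80 mV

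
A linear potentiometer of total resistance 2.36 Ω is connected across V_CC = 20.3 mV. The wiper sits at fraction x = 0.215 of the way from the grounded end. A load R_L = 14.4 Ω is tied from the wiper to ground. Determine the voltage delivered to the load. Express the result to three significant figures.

V_out ≈ 4.25 mV

The pot divides into 1.853 Ω above the wiper and 0.5074 Ω below.
(x·R_p) ‖ R_L = 0.4901 Ω.
Then V_out = V_CC · 0.4901/(1.853 + 0.4901) = 4.247 mV.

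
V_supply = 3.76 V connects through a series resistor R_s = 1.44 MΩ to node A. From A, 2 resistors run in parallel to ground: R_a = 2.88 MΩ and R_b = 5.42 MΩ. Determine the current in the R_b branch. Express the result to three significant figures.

I ≈ 0.393 µA

Equivalent of the parallel group: R_p = 1.881 MΩ.
V_A = 3.76 × 1.881/3.321 = 2.129 V.
Branch current I = V_A/R_b = 2.129/5.42 = 0.3929 µA.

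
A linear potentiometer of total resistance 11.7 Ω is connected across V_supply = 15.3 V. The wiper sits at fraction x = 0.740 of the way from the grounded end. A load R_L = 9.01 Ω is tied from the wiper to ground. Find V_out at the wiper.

Split the track: R_lower = x·R_p = 8.658 Ω, R_upper = (1−x)·R_p = 3.042 Ω.
Lower segment in parallel with the load: 8.658 ‖ 9.01 = 4.415 Ω.
V_out = 15.3 × 4.415/(3.042 + 4.415) = 9.059 V.

V_out ≈ 9.06 V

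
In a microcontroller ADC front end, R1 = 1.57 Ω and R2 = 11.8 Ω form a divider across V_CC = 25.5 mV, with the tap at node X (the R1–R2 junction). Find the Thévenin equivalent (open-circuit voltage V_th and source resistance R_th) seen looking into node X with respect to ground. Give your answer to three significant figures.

V_th is the unloaded tap voltage: V_CC · R2/(R1+R2) = 25.5 × 0.8826 = 22.51 mV.
Zeroing V_CC shorts the top of R1 to ground, so R_th = R1 ‖ R2 = 1.386 Ω.

V_th ≈ 22.5 mV, R_th ≈ 1.39 Ω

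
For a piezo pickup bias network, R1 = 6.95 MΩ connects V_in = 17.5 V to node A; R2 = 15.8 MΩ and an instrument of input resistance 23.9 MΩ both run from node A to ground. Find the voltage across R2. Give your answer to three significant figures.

V_out ≈ 10.1 V

R2 ‖ R_L = (15.8 × 23.9)/(15.8 + 23.9) = 9.512 MΩ.
Voltage divider with the loaded lower leg: V_out = 17.5 × 9.512/(6.95 + 9.512) = 17.5 × 0.5778 = 10.11 V.
(Unloaded it would be 12.2 V; the load pulls it down.)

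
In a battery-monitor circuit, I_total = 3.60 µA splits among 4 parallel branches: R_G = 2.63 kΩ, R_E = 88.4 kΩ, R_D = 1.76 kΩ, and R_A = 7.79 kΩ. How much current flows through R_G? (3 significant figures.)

I ≈ 1.26 µA

ΣG = 1/2.63 + 1/88.4 + 1/1.76 + 1/7.79 = 1.088.
By the current-divider rule, I = I_total · G_k/ΣG = 3.60 × 0.3494 = 1.258 µA.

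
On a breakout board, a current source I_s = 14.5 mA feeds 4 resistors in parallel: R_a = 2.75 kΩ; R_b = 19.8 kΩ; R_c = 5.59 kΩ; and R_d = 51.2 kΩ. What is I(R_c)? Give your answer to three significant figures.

I ≈ 4.23 mA

ΣG = 1/2.75 + 1/19.8 + 1/5.59 + 1/51.2 = 0.6126.
R_c takes the fraction G_k/ΣG = 0.1789/0.6126 = 0.2920, so I = 14.5 × 0.2920 = 4.235 mA.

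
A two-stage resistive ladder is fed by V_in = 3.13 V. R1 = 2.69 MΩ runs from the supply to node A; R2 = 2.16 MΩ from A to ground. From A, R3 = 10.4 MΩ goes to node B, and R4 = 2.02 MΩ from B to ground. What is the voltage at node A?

V_A ≈ 1.27 V

Node A sees R2 in parallel with the series input of stage 2, R3 + R4 = 12.42 MΩ.
R2 ‖ (R3+R4) = 1.840 MΩ.
V_A = 3.13 × 1.840/(2.69 + 1.840) = 1.271 V.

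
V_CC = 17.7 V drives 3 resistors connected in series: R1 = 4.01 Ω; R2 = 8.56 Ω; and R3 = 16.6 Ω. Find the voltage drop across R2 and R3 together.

Series total: ΣR = 4.01 + 8.56 + 16.6 = 29.17 Ω.
R_{R2..R3} = 8.56 + 16.6 = 25.16 Ω.
Voltage divider: V = V_CC · (25.16 / 29.17) = 17.7 × 0.8625 = 15.27 V.

V ≈ 15.3 V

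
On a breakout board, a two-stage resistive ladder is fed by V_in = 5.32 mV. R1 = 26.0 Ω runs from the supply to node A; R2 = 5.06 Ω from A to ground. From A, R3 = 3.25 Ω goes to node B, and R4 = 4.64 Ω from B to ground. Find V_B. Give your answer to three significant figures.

V_B ≈ 0.332 mV

Looking into the second stage from A: R3 + R4 = 7.890 Ω appears in parallel with R2.
R2 ‖ (R3+R4) = 3.083 Ω.
V_A = 5.32 × 3.083/(26.0 + 3.083) = 0.5639 mV.
Stage 2 is unloaded, so V_B = V_A · R4/(R3+R4) = 0.5639 × 4.64/7.890 = 0.3316 mV.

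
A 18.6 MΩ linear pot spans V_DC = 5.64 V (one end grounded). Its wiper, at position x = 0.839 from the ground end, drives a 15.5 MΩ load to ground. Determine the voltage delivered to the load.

V_out ≈ 4.07 V

The pot divides into 2.995 MΩ above the wiper and 15.61 MΩ below.
R_L loads the lower segment: effective lower R = 7.776 MΩ.
V_out = 5.64 × 7.776/(2.995 + 7.776) = 4.072 V.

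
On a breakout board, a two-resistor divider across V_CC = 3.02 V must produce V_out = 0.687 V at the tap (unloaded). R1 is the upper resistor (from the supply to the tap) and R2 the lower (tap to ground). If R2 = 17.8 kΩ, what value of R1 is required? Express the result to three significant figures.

R1 ≈ 60.4 kΩ

The divider ratio is R2/(R1+R2) = 0.687/3.02 = 0.2275.
Rearranging, R1 = R2·(1−k)/k = 17.8 × 3.396 = 60.45 kΩ.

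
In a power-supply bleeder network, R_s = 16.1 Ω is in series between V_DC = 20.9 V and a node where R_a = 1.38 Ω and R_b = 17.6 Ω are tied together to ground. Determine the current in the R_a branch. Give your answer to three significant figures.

Combine the parallel branches: R_p = (1/1.38 + 1/17.6)⁻¹ = 1.280 Ω.
V_A = 20.9 × 1.280/17.38 = 1.539 V.
I(R_a) = V_A / R_a = 1.539/1.38 = 1.115 A.

I ≈ 1.12 A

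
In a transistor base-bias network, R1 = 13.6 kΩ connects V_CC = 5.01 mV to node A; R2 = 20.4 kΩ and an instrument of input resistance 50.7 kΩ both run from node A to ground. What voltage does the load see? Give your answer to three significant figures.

V_out ≈ 2.59 mV

The load sits in parallel with R2, giving an effective lower resistance R2' = R2·R_L/(R2+R_L) = 14.55 kΩ.
Voltage divider with the loaded lower leg: V_out = 5.01 × 14.55/(13.6 + 14.55) = 5.01 × 0.5168 = 2.589 mV.
(Unloaded it would be 3.01 mV; the load pulls it down.)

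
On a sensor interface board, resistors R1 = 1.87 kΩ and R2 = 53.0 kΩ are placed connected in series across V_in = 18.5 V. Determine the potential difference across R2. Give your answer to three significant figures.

Series total: ΣR = 1.87 + 53.0 = 54.87 kΩ.
By the voltage-divider rule, V = 18.5 × 53.00/54.87 = 17.87 V.

V ≈ 17.9 V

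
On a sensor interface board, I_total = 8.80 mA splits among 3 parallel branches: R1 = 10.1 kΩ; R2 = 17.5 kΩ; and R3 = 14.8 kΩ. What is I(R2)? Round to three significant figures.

Conductances: ΣG = 1/10.1 + 1/17.5 + 1/14.8 = 0.2237 (1/kΩ).
R2 takes the fraction G_k/ΣG = 0.05714/0.2237 = 0.2554, so I = 8.80 × 0.2554 = 2.248 mA.

I ≈ 2.25 mA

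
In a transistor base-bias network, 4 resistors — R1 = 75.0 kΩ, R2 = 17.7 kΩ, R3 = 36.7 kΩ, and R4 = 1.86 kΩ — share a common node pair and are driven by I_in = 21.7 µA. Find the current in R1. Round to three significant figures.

Conductances: ΣG = 1/75.0 + 1/17.7 + 1/36.7 + 1/1.86 = 0.6347 (1/kΩ).
Current divider: I(R1) = I_in · G_k/ΣG = 21.7 × (0.01333/0.6347) = 21.7 × 0.02101 = 0.4558 µA.

I ≈ 0.456 µA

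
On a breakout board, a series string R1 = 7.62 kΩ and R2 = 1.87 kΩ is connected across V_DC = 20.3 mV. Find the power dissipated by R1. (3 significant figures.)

Series current I = V_DC/ΣR = 20.3/9.490 = 2.139 µA.
V(R1) = I·R = 16.30 mV; P = V·I = 16.30 × 2.139 = 34.87 nW.

P ≈ 34.9 nW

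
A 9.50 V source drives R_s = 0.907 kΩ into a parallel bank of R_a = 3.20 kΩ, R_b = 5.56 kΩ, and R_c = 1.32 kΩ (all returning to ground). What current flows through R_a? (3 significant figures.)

Equivalent of the parallel group: R_p = 0.8000 kΩ.
Node voltage V_A = V_CC · R_p/(R_s + R_p) = 9.50 × 0.4687 = 4.452 V.
Branch current I = V_A/R_a = 4.452/3.20 = 1.391 mA.
(Equivalently: I_total = 5.565 mA, then current-divider fraction G_k/ΣG = 0.2500.)

I ≈ 1.39 mA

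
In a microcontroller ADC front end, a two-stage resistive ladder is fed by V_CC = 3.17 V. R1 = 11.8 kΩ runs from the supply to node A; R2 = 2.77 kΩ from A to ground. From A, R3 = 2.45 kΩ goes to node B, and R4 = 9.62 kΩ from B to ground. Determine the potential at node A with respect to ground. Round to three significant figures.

V_A ≈ 0.508 V

The second stage (R3 + R4 = 12.07 kΩ) loads node A in parallel with R2.
Effective lower resistance at A: R2 ‖ 12.07 = 2.253 kΩ.
First divider: V_A = V_CC · 2.253/(11.8 + 2.253) = 0.5082 V.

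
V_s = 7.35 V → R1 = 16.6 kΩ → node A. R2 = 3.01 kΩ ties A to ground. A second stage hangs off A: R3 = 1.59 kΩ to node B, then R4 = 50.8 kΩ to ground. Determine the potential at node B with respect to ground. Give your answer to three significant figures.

The second stage (R3 + R4 = 52.39 kΩ) loads node A in parallel with R2.
R2 ‖ (R3+R4) = 2.846 kΩ.
So V_A = 7.35 × 0.1464 = 1.076 V.
Then the unloaded second divider: V_B = V_A × R4/(R3+R4) = 1.076 × 0.9697 = 1.043 V.

V_B ≈ 1.04 V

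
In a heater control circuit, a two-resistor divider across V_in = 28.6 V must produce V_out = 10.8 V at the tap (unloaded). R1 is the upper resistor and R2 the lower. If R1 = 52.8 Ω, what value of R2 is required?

R2 ≈ 32.0 Ω

Required fraction k = V_out/V_in = 0.3776.
So R2 = R1 · V_out/(V_in − V_out) = 52.8 × 10.8/(28.6 − 10.8) = 52.8 × 0.6067 = 32.04 Ω.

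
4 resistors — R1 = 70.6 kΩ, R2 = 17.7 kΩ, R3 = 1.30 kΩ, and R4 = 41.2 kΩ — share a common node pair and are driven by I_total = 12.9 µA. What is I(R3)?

I ≈ 11.5 µA

ΣG = 1/70.6 + 1/17.7 + 1/1.30 + 1/41.2 = 0.8642.
R3 takes the fraction G_k/ΣG = 0.7692/0.8642 = 0.8901, so I = 12.9 × 0.8901 = 11.48 µA.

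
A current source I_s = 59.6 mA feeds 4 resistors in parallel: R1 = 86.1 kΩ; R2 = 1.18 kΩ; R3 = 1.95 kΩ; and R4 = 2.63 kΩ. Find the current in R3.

Conductances: ΣG = 1/86.1 + 1/1.18 + 1/1.95 + 1/2.63 = 1.752 (1/kΩ).
Current divider: I(R3) = I_s · G_k/ΣG = 59.6 × (0.5128/1.752) = 59.6 × 0.2927 = 17.44 mA.

I ≈ 17.4 mA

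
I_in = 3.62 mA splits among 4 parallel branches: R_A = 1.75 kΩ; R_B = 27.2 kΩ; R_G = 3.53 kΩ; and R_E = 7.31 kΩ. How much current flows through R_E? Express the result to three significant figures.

Total conductance ΣG = 1/1.75 + 1/27.2 + 1/3.53 + 1/7.31 = 1.028 (units of 1/kΩ).
R_E takes the fraction G_k/ΣG = 0.1368/1.028 = 0.1330, so I = 3.62 × 0.1330 = 0.4816 mA.

I ≈ 0.482 mA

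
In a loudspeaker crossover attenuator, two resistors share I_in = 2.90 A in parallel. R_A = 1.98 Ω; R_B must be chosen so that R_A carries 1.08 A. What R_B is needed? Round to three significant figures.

R_B ≈ 1.17 Ω

The fraction through R_A equals R_B/(R_A+R_B).
With f = 0.3724, R_B = R_A · f/(1−f) = 1.98 × 0.5934 = 1.175 Ω.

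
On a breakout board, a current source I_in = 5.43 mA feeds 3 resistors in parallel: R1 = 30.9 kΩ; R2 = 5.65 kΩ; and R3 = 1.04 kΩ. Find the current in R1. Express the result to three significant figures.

Total conductance ΣG = 1/30.9 + 1/5.65 + 1/1.04 = 1.171 (units of 1/kΩ).
R1 takes the fraction G_k/ΣG = 0.03236/1.171 = 0.02764, so I = 5.43 × 0.02764 = 0.1501 mA.

I ≈ 0.150 mA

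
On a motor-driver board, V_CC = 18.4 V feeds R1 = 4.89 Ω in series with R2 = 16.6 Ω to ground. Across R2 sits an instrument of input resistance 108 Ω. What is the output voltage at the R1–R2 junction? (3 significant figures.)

First combine the lower leg with the load: R2 ‖ R_L = 14.39 Ω.
Then V_out = V_CC · R2'/(R1 + R2') = 18.4 × 14.39/19.28 = 13.73 V.

V_out ≈ 13.7 V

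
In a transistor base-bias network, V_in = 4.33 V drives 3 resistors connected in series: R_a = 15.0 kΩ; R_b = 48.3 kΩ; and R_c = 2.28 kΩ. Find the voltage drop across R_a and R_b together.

Series total: ΣR = 15.0 + 48.3 + 2.28 = 65.58 kΩ.
R_{R_a..R_b} = 15.0 + 48.3 = 63.30 kΩ.
By the voltage-divider rule, V = 4.33 × 63.30/65.58 = 4.179 V.

V ≈ 4.18 V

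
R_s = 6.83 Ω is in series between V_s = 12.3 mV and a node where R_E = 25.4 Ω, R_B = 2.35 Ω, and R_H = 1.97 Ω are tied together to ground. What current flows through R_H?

I ≈ 0.817 mA

Equivalent of the parallel group: R_p = 1.028 Ω.
V_A by voltage divider: V_A = 12.3 × 1.028/(6.83 + 1.028) = 1.609 mV.
Branch current I = V_A/R_H = 1.609/1.97 = 0.8170 mA.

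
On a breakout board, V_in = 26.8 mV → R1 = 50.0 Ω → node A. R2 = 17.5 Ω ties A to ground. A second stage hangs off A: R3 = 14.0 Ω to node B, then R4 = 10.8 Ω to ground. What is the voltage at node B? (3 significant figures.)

V_B ≈ 1.99 mV

Looking into the second stage from A: R3 + R4 = 24.80 Ω appears in parallel with R2.
Effective lower resistance at A: R2 ‖ 24.80 = 10.26 Ω.
So V_A = 26.8 × 0.1703 = 4.563 mV.
V_B = V_A × 0.4355 = 1.987 mV.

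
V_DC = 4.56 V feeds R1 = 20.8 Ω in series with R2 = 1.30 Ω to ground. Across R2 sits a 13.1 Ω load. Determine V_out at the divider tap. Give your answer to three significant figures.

V_out ≈ 0.245 V

First combine the lower leg with the load: R2 ‖ R_L = 1.183 Ω.
Voltage divider with the loaded lower leg: V_out = 4.56 × 1.183/(20.8 + 1.183) = 4.56 × 0.05380 = 0.2453 V.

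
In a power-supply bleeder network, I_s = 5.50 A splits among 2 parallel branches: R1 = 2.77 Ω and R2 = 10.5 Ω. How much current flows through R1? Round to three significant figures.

Two-branch current divider: I_k = I_s · R_other/(R_1 + R_2).
I(R1) = 5.50 × 10.5/(2.77 + 10.5) = 5.50 × 0.7913 = 4.352 A.

I ≈ 4.35 A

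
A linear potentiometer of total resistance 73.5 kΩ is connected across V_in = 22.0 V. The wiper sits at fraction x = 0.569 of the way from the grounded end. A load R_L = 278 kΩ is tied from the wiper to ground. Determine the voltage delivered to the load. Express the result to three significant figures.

V_out ≈ 11.8 V

The pot divides into 31.68 kΩ above the wiper and 41.82 kΩ below.
Lower segment in parallel with the load: 41.82 ‖ 278 = 36.35 kΩ.
V_out = 22.0 × 36.35/(31.68 + 36.35) = 11.76 V.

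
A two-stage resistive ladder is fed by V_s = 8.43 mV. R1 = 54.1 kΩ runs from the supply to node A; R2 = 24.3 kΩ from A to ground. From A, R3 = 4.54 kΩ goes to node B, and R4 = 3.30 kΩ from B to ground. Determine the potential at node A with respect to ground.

Looking into the second stage from A: R3 + R4 = 7.840 kΩ appears in parallel with R2.
Effective lower resistance at A: R2 ‖ 7.840 = 5.928 kΩ.
So V_A = 8.43 × 0.09875 = 0.8324 mV.

V_A ≈ 0.832 mV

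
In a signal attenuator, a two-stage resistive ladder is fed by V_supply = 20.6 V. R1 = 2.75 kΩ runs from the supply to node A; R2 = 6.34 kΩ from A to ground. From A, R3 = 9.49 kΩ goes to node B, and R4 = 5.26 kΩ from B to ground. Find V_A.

Node A sees R2 in parallel with the series input of stage 2, R3 + R4 = 14.75 kΩ.
Effective lower resistance at A: R2 ‖ 14.75 = 4.434 kΩ.
V_A = 20.6 × 4.434/(2.75 + 4.434) = 12.71 V.

V_A ≈ 12.7 V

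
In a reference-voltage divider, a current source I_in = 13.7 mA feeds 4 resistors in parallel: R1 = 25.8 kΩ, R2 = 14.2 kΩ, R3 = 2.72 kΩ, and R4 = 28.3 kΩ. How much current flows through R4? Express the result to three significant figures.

I ≈ 0.945 mA

Total conductance ΣG = 1/25.8 + 1/14.2 + 1/2.72 + 1/28.3 = 0.5122 (units of 1/kΩ).
By the current-divider rule, I = I_in · G_k/ΣG = 13.7 × 0.06899 = 0.9452 mA.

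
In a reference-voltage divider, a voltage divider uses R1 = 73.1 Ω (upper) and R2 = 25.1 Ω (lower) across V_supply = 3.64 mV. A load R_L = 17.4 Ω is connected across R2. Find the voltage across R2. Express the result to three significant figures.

V_out ≈ 0.449 mV

R2 ‖ R_L = (25.1 × 17.4)/(25.1 + 17.4) = 10.28 Ω.
Now apply the divider: V_out = 3.64 × 0.1233 = 0.4486 mV.
(Unloaded it would be 0.930 mV; the load pulls it down.)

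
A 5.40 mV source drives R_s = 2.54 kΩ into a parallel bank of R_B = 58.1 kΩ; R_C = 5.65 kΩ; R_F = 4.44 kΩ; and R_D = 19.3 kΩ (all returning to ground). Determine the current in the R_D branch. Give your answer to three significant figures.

Parallel bank: R_p = 1/(1/58.1 + 1/5.65 + 1/4.44 + 1/19.3) = 2.122 kΩ.
V_A = 5.40 × 2.122/4.662 = 2.458 mV.
I(R_D) = V_A / R_D = 2.458/19.3 = 0.1274 µA.

I ≈ 0.127 µA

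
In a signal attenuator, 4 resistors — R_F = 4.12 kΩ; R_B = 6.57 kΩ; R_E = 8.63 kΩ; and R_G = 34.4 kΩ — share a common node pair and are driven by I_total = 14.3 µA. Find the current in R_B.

I ≈ 4.03 µA

Total conductance ΣG = 1/4.12 + 1/6.57 + 1/8.63 + 1/34.4 = 0.5399 (units of 1/kΩ).
R_B takes the fraction G_k/ΣG = 0.1522/0.5399 = 0.2819, so I = 14.3 × 0.2819 = 4.032 µA.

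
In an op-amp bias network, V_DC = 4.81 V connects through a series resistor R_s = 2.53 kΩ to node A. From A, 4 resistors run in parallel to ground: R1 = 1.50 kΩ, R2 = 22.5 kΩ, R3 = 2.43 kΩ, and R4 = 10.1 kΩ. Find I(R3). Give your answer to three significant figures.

I ≈ 0.484 mA

Parallel bank: R_p = 1/(1/1.50 + 1/22.5 + 1/2.43 + 1/10.1) = 0.8186 kΩ.
Node voltage V_A = V_DC · R_p/(R_s + R_p) = 4.81 × 0.2445 = 1.176 V.
Branch current I = V_A/R3 = 1.176/2.43 = 0.4839 mA.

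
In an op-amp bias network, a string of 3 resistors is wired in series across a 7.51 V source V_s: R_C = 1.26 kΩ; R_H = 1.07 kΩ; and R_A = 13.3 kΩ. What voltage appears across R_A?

V ≈ 6.39 V

ΣR = 1.26 + 1.07 + 13.3 = 15.63 kΩ.
Voltage divider: V = V_s · (13.30 / 15.63) = 7.51 × 0.8509 = 6.390 V.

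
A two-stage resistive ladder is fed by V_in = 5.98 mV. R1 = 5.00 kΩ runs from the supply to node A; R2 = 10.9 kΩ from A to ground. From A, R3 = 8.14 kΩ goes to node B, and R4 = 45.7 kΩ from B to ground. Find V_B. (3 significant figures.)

V_B ≈ 3.27 mV

The second stage (R3 + R4 = 53.84 kΩ) loads node A in parallel with R2.
Effective lower resistance at A: R2 ‖ 53.84 = 9.065 kΩ.
First divider: V_A = V_in · 9.065/(5.00 + 9.065) = 3.854 mV.
Then the unloaded second divider: V_B = V_A × R4/(R3+R4) = 3.854 × 0.8488 = 3.271 mV.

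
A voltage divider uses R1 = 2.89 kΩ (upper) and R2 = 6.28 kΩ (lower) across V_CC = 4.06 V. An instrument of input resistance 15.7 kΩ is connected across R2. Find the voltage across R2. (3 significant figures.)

First combine the lower leg with the load: R2 ‖ R_L = 4.486 kΩ.
Then V_out = V_CC · R2'/(R1 + R2') = 4.06 × 4.486/7.376 = 2.469 V.

V_out ≈ 2.47 V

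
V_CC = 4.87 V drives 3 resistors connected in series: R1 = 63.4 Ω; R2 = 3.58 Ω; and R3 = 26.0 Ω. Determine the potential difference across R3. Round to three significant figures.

V ≈ 1.36 V

ΣR = 63.4 + 3.58 + 26.0 = 92.98 Ω.
By the voltage-divider rule, V = 4.87 × 26.00/92.98 = 1.362 V.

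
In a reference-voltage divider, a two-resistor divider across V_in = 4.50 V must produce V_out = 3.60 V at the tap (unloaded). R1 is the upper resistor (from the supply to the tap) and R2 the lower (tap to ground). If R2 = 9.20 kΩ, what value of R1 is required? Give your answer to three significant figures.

The divider ratio is R2/(R1+R2) = 3.60/4.50 = 0.8000.
Rearranging, R1 = R2·(1−k)/k = 9.20 × 0.2500 = 2.300 kΩ.

R1 ≈ 2.30 kΩ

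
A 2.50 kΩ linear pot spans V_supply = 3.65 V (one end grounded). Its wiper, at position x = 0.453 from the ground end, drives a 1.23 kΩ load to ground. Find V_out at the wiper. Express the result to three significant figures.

Split the track: R_lower = x·R_p = 1.133 kΩ, R_upper = (1−x)·R_p = 1.367 kΩ.
Lower segment in parallel with the load: 1.133 ‖ 1.23 = 0.5896 kΩ.
V_out = 3.65 × 0.5896/(1.367 + 0.5896) = 1.100 V.
(Unloaded: V_out = x·V_supply = 1.65 V.)

V_out ≈ 1.10 V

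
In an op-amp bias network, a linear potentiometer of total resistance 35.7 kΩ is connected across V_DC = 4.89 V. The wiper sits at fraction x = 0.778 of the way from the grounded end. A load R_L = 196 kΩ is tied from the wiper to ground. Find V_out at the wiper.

V_out ≈ 3.69 V

The pot divides into 7.925 kΩ above the wiper and 27.77 kΩ below.
Lower segment in parallel with the load: 27.77 ‖ 196 = 24.33 kΩ.
Then V_out = V_DC · 24.33/(7.925 + 24.33) = 3.688 V.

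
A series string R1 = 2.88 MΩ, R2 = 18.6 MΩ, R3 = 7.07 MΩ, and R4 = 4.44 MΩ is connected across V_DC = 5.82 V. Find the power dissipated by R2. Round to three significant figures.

P ≈ 0.579 µW

Series current I = V_DC/ΣR = 5.82/32.99 = 0.1764 µA.
P = I²R = 0.03112 × 18.6 = 0.5789 µW.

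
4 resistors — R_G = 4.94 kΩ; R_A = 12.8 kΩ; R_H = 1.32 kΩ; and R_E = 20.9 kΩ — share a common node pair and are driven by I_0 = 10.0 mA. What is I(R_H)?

ΣG = 1/4.94 + 1/12.8 + 1/1.32 + 1/20.9 = 1.086.
Current divider: I(R_H) = I_0 · G_k/ΣG = 10.0 × (0.7576/1.086) = 10.0 × 0.6976 = 6.976 mA.

I ≈ 6.98 mA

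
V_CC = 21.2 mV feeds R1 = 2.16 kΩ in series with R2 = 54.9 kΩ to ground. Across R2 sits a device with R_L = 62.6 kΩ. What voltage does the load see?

First combine the lower leg with the load: R2 ‖ R_L = 29.25 kΩ.
Now apply the divider: V_out = 21.2 × 0.9312 = 19.74 mV.

V_out ≈ 19.7 mV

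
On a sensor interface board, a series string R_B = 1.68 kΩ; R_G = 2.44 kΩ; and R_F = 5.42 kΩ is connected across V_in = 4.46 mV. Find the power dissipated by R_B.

P ≈ 0.367 nW

ΣR = 9.540 kΩ → I = 4.46/9.540 = 0.4675 µA.
P = I²R = 0.2186 × 1.68 = 0.3672 nW.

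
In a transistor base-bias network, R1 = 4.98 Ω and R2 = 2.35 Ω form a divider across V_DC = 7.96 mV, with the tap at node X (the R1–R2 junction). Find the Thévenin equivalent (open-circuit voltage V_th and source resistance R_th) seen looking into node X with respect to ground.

V_th ≈ 2.55 mV, R_th ≈ 1.60 Ω

V_th is the unloaded tap voltage: V_DC · R2/(R1+R2) = 7.96 × 0.3206 = 2.552 mV.
Zeroing V_DC shorts the top of R1 to ground, so R_th = R1 ‖ R2 = 1.597 Ω.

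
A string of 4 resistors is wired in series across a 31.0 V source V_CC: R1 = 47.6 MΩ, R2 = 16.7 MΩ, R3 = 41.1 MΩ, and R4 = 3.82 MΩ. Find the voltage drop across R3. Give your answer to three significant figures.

Series total: ΣR = 47.6 + 16.7 + 41.1 + 3.82 = 109.2 MΩ.
Voltage divider: V = V_CC · (41.10 / 109.2) = 31.0 × 0.3763 = 11.67 V.

V ≈ 11.7 V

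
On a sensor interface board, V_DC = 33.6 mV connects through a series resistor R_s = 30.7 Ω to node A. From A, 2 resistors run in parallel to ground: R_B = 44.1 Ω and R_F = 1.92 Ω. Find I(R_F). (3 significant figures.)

I ≈ 0.989 mA

Parallel bank: R_p = 1/(1/44.1 + 1/1.92) = 1.840 Ω.
V_A = 33.6 × 1.840/32.54 = 1.900 mV.
I(R_F) = V_A / R_F = 1.900/1.92 = 0.9895 mA.
(Equivalently: I_total = 1.033 mA, then current-divider fraction G_k/ΣG = 0.9583.)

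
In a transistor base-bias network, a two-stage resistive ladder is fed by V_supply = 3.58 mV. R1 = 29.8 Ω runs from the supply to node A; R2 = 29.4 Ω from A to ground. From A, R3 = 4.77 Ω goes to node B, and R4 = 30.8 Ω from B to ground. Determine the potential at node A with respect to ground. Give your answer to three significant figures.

Looking into the second stage from A: R3 + R4 = 35.57 Ω appears in parallel with R2.
R2 ‖ (R3+R4) = 16.10 Ω.
So V_A = 3.58 × 0.3507 = 1.256 mV.

V_A ≈ 1.26 mV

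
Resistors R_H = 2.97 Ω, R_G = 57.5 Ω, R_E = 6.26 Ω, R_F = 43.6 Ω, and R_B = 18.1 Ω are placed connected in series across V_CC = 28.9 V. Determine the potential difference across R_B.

Series total: ΣR = 2.97 + 57.5 + 6.26 + 43.6 + 18.1 = 128.4 Ω.
By the voltage-divider rule, V = 28.9 × 18.10/128.4 = 4.073 V.

V ≈ 4.07 V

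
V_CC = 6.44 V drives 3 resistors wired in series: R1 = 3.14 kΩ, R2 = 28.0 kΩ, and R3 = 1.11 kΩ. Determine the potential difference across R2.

ΣR = 3.14 + 28.0 + 1.11 = 32.25 kΩ.
By the voltage-divider rule, V = 6.44 × 28.00/32.25 = 5.591 V.

V ≈ 5.59 V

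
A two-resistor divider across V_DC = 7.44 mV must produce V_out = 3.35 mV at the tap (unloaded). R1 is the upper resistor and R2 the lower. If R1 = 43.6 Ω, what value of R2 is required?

R2 ≈ 35.7 Ω

The divider ratio is R2/(R1+R2) = 3.35/7.44 = 0.4503.
R2 = R1 · 0.4503/(1 − 0.4503) = 35.71 Ω.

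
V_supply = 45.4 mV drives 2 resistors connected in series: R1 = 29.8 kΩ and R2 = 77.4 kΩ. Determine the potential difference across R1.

V ≈ 12.6 mV

Series total: ΣR = 29.8 + 77.4 = 107.2 kΩ.
V = V_supply · R/ΣR = 45.4 × 0.2780 = 12.62 mV.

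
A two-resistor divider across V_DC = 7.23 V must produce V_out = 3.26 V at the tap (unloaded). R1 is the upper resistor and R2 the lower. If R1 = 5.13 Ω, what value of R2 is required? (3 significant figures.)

V_out/V_DC = R2/(R1+R2) = 0.4509.
R2 = R1 · 0.4509/(1 − 0.4509) = 4.213 Ω.

R2 ≈ 4.21 Ω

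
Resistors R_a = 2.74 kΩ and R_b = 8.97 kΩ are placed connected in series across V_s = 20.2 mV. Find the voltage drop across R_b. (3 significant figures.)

Series total: ΣR = 2.74 + 8.97 = 11.71 kΩ.
Voltage divider: V = V_s · (8.970 / 11.71) = 20.2 × 0.7660 = 15.47 mV.

V ≈ 15.5 mV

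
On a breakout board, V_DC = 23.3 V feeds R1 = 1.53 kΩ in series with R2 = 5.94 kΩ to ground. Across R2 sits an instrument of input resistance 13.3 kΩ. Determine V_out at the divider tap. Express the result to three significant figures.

V_out ≈ 17.0 V

The load sits in parallel with R2, giving an effective lower resistance R2' = R2·R_L/(R2+R_L) = 4.106 kΩ.
Then V_out = V_DC · R2'/(R1 + R2') = 23.3 × 4.106/5.636 = 16.97 V.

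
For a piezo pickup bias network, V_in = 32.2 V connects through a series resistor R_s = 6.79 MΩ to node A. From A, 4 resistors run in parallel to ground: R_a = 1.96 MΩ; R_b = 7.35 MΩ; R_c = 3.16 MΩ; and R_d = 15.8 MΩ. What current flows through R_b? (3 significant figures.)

I ≈ 0.550 µA

Equivalent of the parallel group: R_p = 0.9747 MΩ.
V_A = 32.2 × 0.9747/7.765 = 4.042 V.
Branch current I = V_A/R_b = 4.042/7.35 = 0.5499 µA.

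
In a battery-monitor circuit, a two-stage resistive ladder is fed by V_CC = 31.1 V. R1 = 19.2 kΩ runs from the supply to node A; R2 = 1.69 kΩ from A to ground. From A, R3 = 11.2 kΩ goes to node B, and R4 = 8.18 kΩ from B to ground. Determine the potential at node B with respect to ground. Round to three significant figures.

Node A sees R2 in parallel with the series input of stage 2, R3 + R4 = 19.38 kΩ.
Effective lower resistance at A: R2 ‖ 19.38 = 1.554 kΩ.
First divider: V_A = V_CC · 1.554/(19.2 + 1.554) = 2.329 V.
V_B = V_A × 0.4221 = 0.9832 V.

V_B ≈ 0.983 V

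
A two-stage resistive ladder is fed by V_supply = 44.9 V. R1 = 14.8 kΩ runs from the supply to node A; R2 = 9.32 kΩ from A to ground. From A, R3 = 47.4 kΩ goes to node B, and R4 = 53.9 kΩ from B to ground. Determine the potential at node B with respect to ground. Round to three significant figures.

Node A sees R2 in parallel with the series input of stage 2, R3 + R4 = 101.3 kΩ.
R2 ‖ (R3+R4) = 8.535 kΩ.
So V_A = 44.9 × 0.3658 = 16.42 V.
Stage 2 is unloaded, so V_B = V_A · R4/(R3+R4) = 16.42 × 53.9/101.3 = 8.738 V.

V_B ≈ 8.74 V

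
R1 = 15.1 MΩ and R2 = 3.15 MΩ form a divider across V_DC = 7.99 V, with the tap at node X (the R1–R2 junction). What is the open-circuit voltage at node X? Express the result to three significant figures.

V_th ≈ 1.38 V

Open-circuit (no load on X): V_th = V_DC · R2/(R1 + R2) = 7.99 × 3.15/(15.10 + 3.15) = 1.379 V.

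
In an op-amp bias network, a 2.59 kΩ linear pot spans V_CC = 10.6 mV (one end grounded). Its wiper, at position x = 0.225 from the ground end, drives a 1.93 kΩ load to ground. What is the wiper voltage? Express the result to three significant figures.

V_out ≈ 1.93 mV

The pot divides into 2.007 kΩ above the wiper and 0.5827 kΩ below.
(x·R_p) ‖ R_L = 0.4476 kΩ.
Loaded-divider output: V_out = 10.6 × 0.1823 = 1.933 mV.
(Unloaded: V_out = x·V_CC = 2.38 mV.)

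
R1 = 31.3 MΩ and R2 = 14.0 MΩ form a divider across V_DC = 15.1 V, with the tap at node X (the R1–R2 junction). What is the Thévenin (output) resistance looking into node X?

With V_DC suppressed (replaced by a short), R_th = R1 ‖ R2 = (31.30 × 14.0)/(31.30 + 14.0) = 9.673 MΩ.

R_th ≈ 9.67 MΩ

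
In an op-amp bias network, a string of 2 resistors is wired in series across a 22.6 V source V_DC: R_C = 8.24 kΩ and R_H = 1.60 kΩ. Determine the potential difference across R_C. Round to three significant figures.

Series total: ΣR = 8.24 + 1.60 = 9.840 kΩ.
By the voltage-divider rule, V = 22.6 × 8.240/9.840 = 18.93 V.

V ≈ 18.9 V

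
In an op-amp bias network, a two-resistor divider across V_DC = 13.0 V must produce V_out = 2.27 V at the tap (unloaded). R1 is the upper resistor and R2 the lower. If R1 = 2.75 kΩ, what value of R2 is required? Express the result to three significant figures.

R2 ≈ 0.582 kΩ

V_out/V_DC = R2/(R1+R2) = 0.1746.
Rearranging, R2 = R1·k/(1−k) = 2.75 × 0.2116 = 0.5818 kΩ.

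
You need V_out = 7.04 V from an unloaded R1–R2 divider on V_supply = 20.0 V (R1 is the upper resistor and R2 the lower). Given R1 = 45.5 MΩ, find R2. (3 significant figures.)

The divider ratio is R2/(R1+R2) = 7.04/20.0 = 0.3520.
Rearranging, R2 = R1·k/(1−k) = 45.5 × 0.5432 = 24.72 MΩ.

R2 ≈ 24.7 MΩ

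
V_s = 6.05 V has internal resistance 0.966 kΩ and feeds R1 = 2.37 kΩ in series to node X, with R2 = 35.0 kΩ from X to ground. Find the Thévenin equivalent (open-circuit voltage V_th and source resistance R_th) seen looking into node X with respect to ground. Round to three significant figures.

R1' = 0.966 + 2.37 = 3.336 kΩ (source resistance + R1).
Open-circuit (no load on X): V_th = V_s · R2/(R1' + R2) = 6.05 × 35.0/(3.336 + 35.0) = 5.524 V.
Zeroing V_s shorts the top of R1' to ground, so R_th = R1' ‖ R2 = 3.046 kΩ.

V_th ≈ 5.52 V, R_th ≈ 3.05 kΩ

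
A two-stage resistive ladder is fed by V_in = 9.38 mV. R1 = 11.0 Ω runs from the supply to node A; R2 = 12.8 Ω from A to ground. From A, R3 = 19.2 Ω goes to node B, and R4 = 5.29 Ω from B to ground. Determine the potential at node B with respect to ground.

V_B ≈ 0.878 mV

Node A sees R2 in parallel with the series input of stage 2, R3 + R4 = 24.49 Ω.
Effective lower resistance at A: R2 ‖ 24.49 = 8.406 Ω.
So V_A = 9.38 × 0.4332 = 4.063 mV.
Then the unloaded second divider: V_B = V_A × R4/(R3+R4) = 4.063 × 0.2160 = 0.8777 mV.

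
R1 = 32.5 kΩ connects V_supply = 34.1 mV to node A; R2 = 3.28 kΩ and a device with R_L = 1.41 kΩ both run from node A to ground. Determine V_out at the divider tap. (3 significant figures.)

R2 ‖ R_L = (3.28 × 1.41)/(3.28 + 1.41) = 0.9861 kΩ.
Then V_out = V_supply · R2'/(R1 + R2') = 34.1 × 0.9861/33.49 = 1.004 mV.

V_out ≈ 1.00 mV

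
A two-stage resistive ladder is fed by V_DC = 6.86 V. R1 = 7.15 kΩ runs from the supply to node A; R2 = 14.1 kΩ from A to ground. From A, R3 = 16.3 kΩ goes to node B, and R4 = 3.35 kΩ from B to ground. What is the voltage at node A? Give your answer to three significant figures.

V_A ≈ 3.67 V

Looking into the second stage from A: R3 + R4 = 19.65 kΩ appears in parallel with R2.
R2 ‖ (R3+R4) = 8.209 kΩ.
V_A = 6.86 × 8.209/(7.15 + 8.209) = 3.667 V.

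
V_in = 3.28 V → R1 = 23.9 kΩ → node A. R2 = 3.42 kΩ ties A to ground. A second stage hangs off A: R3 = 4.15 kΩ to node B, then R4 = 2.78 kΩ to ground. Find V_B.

V_B ≈ 0.115 V

Node A sees R2 in parallel with the series input of stage 2, R3 + R4 = 6.930 kΩ.
Effective lower resistance at A: R2 ‖ 6.930 = 2.290 kΩ.
V_A = 3.28 × 2.290/(23.9 + 2.290) = 0.2868 V.
Then the unloaded second divider: V_B = V_A × R4/(R3+R4) = 0.2868 × 0.4012 = 0.1150 V.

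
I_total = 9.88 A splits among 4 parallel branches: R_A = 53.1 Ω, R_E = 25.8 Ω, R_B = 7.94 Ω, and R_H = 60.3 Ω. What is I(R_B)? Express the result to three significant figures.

ΣG = 1/53.1 + 1/25.8 + 1/7.94 + 1/60.3 = 0.2001.
Current divider: I(R_B) = I_total · G_k/ΣG = 9.88 × (0.1259/0.2001) = 9.88 × 0.6293 = 6.218 A.

I ≈ 6.22 A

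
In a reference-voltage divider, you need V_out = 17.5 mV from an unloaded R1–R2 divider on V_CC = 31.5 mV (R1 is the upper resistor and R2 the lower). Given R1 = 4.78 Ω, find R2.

The divider ratio is R2/(R1+R2) = 17.5/31.5 = 0.5556.
R2 = R1 · 0.5556/(1 − 0.5556) = 5.975 Ω.

R2 ≈ 5.98 Ω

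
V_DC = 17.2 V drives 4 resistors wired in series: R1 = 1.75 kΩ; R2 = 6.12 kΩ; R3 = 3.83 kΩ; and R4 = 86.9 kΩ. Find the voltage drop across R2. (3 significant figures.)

V ≈ 1.07 V

ΣR = 1.75 + 6.12 + 3.83 + 86.9 = 98.60 kΩ.
V = V_DC · R/ΣR = 17.2 × 0.06207 = 1.068 V.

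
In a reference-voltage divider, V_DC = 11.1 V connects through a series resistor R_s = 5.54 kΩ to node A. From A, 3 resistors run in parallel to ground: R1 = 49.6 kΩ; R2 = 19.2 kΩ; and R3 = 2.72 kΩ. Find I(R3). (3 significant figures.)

Combine the parallel branches: R_p = (1/49.6 + 1/19.2 + 1/2.72)⁻¹ = 2.273 kΩ.
Node voltage V_A = V_DC · R_p/(R_s + R_p) = 11.1 × 0.2910 = 3.230 V.
I(R3) = V_A / R3 = 3.230/2.72 = 1.187 mA.
(Check via current divider: I_total = 1.421 mA; share G_k/ΣG = 0.8358 → same result.)

I ≈ 1.19 mA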